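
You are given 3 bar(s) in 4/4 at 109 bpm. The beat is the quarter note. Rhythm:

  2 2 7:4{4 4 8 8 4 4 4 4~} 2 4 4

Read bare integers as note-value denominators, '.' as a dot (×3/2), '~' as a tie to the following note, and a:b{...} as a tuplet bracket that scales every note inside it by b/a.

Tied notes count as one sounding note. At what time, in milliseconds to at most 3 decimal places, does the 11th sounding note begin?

note 11 onset = 10b = 5504.587ms

1. 0.0ms @ 0 + 1100.917ms (2)
2. 1100.917ms @ 2 + 1100.917ms (2)
3. 2201.835ms @ 4 + 314.548ms (4/7)
4. 2516.383ms @ 32/7 + 314.548ms (4/7)
5. 2830.931ms @ 36/7 + 157.274ms (2/7)
6. 2988.204ms @ 38/7 + 157.274ms (2/7)
7. 3145.478ms @ 40/7 + 314.548ms (4/7)
8. 3460.026ms @ 44/7 + 314.548ms (4/7)
9. 3774.574ms @ 48/7 + 314.548ms (4/7)
10. 4089.122ms @ 52/7 + 1415.465ms (18/7)
11. 5504.587ms @ 10 + 550.459ms (1)
12. 6055.046ms @ 11 + 550.459ms (1)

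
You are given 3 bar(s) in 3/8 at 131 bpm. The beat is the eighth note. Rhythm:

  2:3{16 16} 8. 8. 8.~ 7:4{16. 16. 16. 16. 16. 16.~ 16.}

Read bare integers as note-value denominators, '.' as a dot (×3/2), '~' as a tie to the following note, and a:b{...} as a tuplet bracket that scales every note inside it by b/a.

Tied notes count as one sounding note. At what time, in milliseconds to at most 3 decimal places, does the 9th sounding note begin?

note 9 onset = 54/7b = 3533.261ms

1. 0.0ms @ 0 + 343.511ms (3/4)
2. 343.511ms @ 3/4 + 343.511ms (3/4)
3. 687.023ms @ 3/2 + 687.023ms (3/2)
4. 1374.046ms @ 3 + 687.023ms (3/2)
5. 2061.069ms @ 9/2 + 883.315ms (27/14)
6. 2944.384ms @ 45/7 + 196.292ms (3/7)
7. 3140.676ms @ 48/7 + 196.292ms (3/7)
8. 3336.968ms @ 51/7 + 196.292ms (3/7)
9. 3533.261ms @ 54/7 + 196.292ms (3/7)
10. 3729.553ms @ 57/7 + 392.585ms (6/7)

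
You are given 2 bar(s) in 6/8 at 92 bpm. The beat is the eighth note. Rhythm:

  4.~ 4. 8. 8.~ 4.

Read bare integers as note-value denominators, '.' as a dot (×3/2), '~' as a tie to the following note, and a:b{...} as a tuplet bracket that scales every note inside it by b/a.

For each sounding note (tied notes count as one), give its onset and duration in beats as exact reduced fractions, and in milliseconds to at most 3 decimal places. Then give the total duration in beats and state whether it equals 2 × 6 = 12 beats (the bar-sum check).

1) 0.0ms=0b +3913.043ms=6b
2) 3913.043ms=6b +978.261ms=3/2b
3) 4891.304ms=15/2b +2934.783ms=9/2b
Σ=12b of 12 (92bpm 6/8) — PASS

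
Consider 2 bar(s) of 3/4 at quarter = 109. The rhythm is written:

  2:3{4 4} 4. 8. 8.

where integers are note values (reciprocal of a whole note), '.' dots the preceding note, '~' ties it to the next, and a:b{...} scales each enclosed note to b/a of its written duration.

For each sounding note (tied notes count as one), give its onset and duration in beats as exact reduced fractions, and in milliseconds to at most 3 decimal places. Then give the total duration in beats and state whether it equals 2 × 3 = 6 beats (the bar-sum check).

1) 0.0ms=0b +825.688ms=3/2b
2) 825.688ms=3/2b +825.688ms=3/2b
3) 1651.376ms=3b +825.688ms=3/2b
4) 2477.064ms=9/2b +412.844ms=3/4b
5) 2889.908ms=21/4b +412.844ms=3/4b
Σ=6b of 6 (109bpm 3/4) — PASS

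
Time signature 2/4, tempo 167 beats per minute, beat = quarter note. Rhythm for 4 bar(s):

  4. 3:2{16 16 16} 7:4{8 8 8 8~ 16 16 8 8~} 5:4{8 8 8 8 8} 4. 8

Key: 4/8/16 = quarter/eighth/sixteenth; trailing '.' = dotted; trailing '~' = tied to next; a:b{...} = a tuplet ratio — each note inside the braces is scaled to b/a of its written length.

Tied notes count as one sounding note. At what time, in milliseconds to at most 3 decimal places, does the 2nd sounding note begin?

1. 0.0ms @ 0 + 538.922ms (3/2)
2. 538.922ms @ 3/2 + 59.88ms (1/6)
3. 598.802ms @ 5/3 + 59.88ms (1/6)
4. 658.683ms @ 11/6 + 59.88ms (1/6)
5. 718.563ms @ 2 + 102.652ms (2/7)
6. 821.215ms @ 16/7 + 102.652ms (2/7)
7. 923.867ms @ 18/7 + 102.652ms (2/7)
8. 1026.518ms @ 20/7 + 153.978ms (3/7)
9. 1180.496ms @ 23/7 + 51.326ms (1/7)
10. 1231.822ms @ 24/7 + 102.652ms (2/7)
11. 1334.474ms @ 26/7 + 246.364ms (24/35)
12. 1580.838ms @ 22/5 + 143.713ms (2/5)
13. 1724.551ms @ 24/5 + 143.713ms (2/5)
14. 1868.263ms @ 26/5 + 143.713ms (2/5)
15. 2011.976ms @ 28/5 + 143.713ms (2/5)
16. 2155.689ms @ 6 + 538.922ms (3/2)
17. 2694.611ms @ 15/2 + 179.641ms (1/2)

note 2 onset = 3/2b = 538.922ms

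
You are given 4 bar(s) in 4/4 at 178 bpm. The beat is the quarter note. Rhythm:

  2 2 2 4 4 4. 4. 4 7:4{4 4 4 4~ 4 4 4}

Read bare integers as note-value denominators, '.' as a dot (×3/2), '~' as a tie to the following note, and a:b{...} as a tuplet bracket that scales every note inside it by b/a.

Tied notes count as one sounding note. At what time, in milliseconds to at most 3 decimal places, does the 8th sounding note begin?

1. 0.0ms @ 0 + 674.157ms (2)
2. 674.157ms @ 2 + 674.157ms (2)
3. 1348.315ms @ 4 + 674.157ms (2)
4. 2022.472ms @ 6 + 337.079ms (1)
5. 2359.551ms @ 7 + 337.079ms (1)
6. 2696.629ms @ 8 + 505.618ms (3/2)
7. 3202.247ms @ 19/2 + 505.618ms (3/2)
8. 3707.865ms @ 11 + 337.079ms (1)
9. 4044.944ms @ 12 + 192.616ms (4/7)
10. 4237.56ms @ 88/7 + 192.616ms (4/7)
11. 4430.177ms @ 92/7 + 192.616ms (4/7)
12. 4622.793ms @ 96/7 + 385.233ms (8/7)
13. 5008.026ms @ 104/7 + 192.616ms (4/7)
14. 5200.642ms @ 108/7 + 192.616ms (4/7)

note 8 onset = 11b = 3707.865ms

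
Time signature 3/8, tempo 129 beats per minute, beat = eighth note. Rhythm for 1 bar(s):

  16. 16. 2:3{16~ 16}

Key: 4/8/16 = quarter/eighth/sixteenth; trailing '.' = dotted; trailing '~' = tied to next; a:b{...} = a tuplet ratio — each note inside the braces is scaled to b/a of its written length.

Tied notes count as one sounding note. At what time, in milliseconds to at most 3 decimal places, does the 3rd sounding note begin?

note 3 onset = 3/2b = 697.674ms

1. 0.0ms @ 0 + 348.837ms (3/4)
2. 348.837ms @ 3/4 + 348.837ms (3/4)
3. 697.674ms @ 3/2 + 697.674ms (3/2)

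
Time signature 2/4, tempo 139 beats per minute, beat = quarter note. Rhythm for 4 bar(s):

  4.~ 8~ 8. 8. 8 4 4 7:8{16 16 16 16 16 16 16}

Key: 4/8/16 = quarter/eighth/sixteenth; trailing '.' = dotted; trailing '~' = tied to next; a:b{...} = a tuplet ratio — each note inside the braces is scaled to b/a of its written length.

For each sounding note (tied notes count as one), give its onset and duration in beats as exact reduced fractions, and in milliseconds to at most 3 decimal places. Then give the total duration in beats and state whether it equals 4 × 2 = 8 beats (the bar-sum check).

1) 0.0ms=0b +1187.05ms=11/4b
2) 1187.05ms=11/4b +323.741ms=3/4b
3) 1510.791ms=7/2b +215.827ms=1/2b
4) 1726.619ms=4b +431.655ms=1b
5) 2158.273ms=5b +431.655ms=1b
6) 2589.928ms=6b +123.33ms=2/7b
7) 2713.258ms=44/7b +123.33ms=2/7b
8) 2836.588ms=46/7b +123.33ms=2/7b
9) 2959.918ms=48/7b +123.33ms=2/7b
10) 3083.248ms=50/7b +123.33ms=2/7b
11) 3206.578ms=52/7b +123.33ms=2/7b
12) 3329.908ms=54/7b +123.33ms=2/7b
Σ=8b of 8 (139bpm 2/4) — PASS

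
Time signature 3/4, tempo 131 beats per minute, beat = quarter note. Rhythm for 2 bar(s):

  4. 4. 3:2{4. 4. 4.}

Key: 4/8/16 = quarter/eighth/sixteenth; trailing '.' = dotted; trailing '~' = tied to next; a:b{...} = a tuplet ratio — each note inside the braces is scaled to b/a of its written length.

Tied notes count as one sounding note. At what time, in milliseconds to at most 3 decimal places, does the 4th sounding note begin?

1. 0.0ms @ 0 + 687.023ms (3/2)
2. 687.023ms @ 3/2 + 687.023ms (3/2)
3. 1374.046ms @ 3 + 458.015ms (1)
4. 1832.061ms @ 4 + 458.015ms (1)
5. 2290.076ms @ 5 + 458.015ms (1)

note 4 onset = 4b = 1832.061ms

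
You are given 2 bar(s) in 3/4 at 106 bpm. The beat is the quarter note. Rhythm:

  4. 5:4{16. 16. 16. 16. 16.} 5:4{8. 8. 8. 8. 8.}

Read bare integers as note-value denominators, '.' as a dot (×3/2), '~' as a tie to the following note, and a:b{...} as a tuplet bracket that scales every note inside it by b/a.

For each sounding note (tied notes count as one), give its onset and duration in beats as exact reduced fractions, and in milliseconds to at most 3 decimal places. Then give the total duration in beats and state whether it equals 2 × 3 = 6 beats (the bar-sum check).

1) 0.0ms=0b +849.057ms=3/2b
2) 849.057ms=3/2b +169.811ms=3/10b
3) 1018.868ms=9/5b +169.811ms=3/10b
4) 1188.679ms=21/10b +169.811ms=3/10b
5) 1358.491ms=12/5b +169.811ms=3/10b
6) 1528.302ms=27/10b +169.811ms=3/10b
7) 1698.113ms=3b +339.623ms=3/5b
8) 2037.736ms=18/5b +339.623ms=3/5b
9) 2377.358ms=21/5b +339.623ms=3/5b
10) 2716.981ms=24/5b +339.623ms=3/5b
11) 3056.604ms=27/5b +339.623ms=3/5b
Σ=6b of 6 (106bpm 3/4) — PASS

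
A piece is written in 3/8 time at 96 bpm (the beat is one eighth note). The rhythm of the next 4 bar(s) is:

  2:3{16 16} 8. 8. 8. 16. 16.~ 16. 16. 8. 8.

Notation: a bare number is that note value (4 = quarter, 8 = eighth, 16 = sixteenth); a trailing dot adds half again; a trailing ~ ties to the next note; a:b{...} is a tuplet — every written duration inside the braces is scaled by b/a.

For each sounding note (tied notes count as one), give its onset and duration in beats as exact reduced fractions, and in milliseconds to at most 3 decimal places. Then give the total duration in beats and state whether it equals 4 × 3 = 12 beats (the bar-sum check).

1) 0.0ms=0b +468.75ms=3/4b
2) 468.75ms=3/4b +468.75ms=3/4b
3) 937.5ms=3/2b +937.5ms=3/2b
4) 1875.0ms=3b +937.5ms=3/2b
5) 2812.5ms=9/2b +937.5ms=3/2b
6) 3750.0ms=6b +468.75ms=3/4b
7) 4218.75ms=27/4b +937.5ms=3/2b
8) 5156.25ms=33/4b +468.75ms=3/4b
9) 5625.0ms=9b +937.5ms=3/2b
10) 6562.5ms=21/2b +937.5ms=3/2b
Σ=12b of 12 (96bpm 3/8) — PASS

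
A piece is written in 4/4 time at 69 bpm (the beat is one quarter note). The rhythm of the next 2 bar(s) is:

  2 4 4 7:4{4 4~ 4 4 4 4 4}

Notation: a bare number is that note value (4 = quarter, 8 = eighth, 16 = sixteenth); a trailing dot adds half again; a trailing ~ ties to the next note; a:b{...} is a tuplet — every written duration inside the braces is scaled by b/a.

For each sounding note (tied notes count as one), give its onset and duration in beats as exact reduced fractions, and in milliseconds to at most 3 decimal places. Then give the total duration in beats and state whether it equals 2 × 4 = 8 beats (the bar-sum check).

1) 0.0ms=0b +1739.13ms=2b
2) 1739.13ms=2b +869.565ms=1b
3) 2608.696ms=3b +869.565ms=1b
4) 3478.261ms=4b +496.894ms=4/7b
5) 3975.155ms=32/7b +993.789ms=8/7b
6) 4968.944ms=40/7b +496.894ms=4/7b
7) 5465.839ms=44/7b +496.894ms=4/7b
8) 5962.733ms=48/7b +496.894ms=4/7b
9) 6459.627ms=52/7b +496.894ms=4/7b
Σ=8b of 8 (69bpm 4/4) — PASS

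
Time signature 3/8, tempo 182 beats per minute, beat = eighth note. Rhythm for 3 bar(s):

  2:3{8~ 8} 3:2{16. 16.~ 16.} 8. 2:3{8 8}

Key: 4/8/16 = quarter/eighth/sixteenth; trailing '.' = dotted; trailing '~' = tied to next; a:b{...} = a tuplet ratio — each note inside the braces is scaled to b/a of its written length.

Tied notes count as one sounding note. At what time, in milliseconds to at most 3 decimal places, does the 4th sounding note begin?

1. 0.0ms @ 0 + 989.011ms (3)
2. 989.011ms @ 3 + 164.835ms (1/2)
3. 1153.846ms @ 7/2 + 329.67ms (1)
4. 1483.516ms @ 9/2 + 494.505ms (3/2)
5. 1978.022ms @ 6 + 494.505ms (3/2)
6. 2472.527ms @ 15/2 + 494.505ms (3/2)

note 4 onset = 9/2b = 1483.516ms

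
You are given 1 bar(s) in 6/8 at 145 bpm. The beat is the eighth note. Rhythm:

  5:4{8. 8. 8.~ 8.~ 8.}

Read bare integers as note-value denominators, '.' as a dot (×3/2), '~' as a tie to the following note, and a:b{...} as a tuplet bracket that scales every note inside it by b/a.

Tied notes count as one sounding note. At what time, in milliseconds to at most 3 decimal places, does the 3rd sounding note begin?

note 3 onset = 12/5b = 993.103ms

1. 0.0ms @ 0 + 496.552ms (6/5)
2. 496.552ms @ 6/5 + 496.552ms (6/5)
3. 993.103ms @ 12/5 + 1489.655ms (18/5)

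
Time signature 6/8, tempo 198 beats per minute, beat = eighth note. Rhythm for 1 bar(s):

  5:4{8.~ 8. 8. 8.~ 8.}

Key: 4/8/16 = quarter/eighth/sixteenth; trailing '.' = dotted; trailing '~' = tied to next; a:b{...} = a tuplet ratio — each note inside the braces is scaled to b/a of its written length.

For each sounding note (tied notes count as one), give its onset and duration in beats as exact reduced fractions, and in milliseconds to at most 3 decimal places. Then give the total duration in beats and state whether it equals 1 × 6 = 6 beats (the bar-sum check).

1) 0.0ms=0b +727.273ms=12/5b
2) 727.273ms=12/5b +363.636ms=6/5b
3) 1090.909ms=18/5b +727.273ms=12/5b
Σ=6b of 6 (198bpm 6/8) — PASS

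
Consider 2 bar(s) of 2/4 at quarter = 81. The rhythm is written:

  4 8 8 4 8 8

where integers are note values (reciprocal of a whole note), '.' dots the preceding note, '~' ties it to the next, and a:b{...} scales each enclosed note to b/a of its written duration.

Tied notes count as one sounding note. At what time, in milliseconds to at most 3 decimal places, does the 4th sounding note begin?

1. 0.0ms @ 0 + 740.741ms (1)
2. 740.741ms @ 1 + 370.37ms (1/2)
3. 1111.111ms @ 3/2 + 370.37ms (1/2)
4. 1481.481ms @ 2 + 740.741ms (1)
5. 2222.222ms @ 3 + 370.37ms (1/2)
6. 2592.593ms @ 7/2 + 370.37ms (1/2)

note 4 onset = 2b = 1481.481ms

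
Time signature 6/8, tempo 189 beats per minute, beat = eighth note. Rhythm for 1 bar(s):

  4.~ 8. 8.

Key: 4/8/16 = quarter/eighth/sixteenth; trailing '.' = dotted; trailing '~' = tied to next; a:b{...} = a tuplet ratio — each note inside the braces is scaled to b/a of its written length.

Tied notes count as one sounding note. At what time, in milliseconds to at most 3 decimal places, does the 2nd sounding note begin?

1. 0.0ms @ 0 + 1428.571ms (9/2)
2. 1428.571ms @ 9/2 + 476.19ms (3/2)

note 2 onset = 9/2b = 1428.571ms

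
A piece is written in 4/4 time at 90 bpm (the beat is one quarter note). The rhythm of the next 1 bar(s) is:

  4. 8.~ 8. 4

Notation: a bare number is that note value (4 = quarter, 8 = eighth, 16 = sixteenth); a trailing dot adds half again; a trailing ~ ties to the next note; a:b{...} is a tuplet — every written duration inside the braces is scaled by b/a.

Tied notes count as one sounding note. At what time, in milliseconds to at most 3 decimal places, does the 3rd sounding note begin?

1. 0.0ms @ 0 + 1000.0ms (3/2)
2. 1000.0ms @ 3/2 + 1000.0ms (3/2)
3. 2000.0ms @ 3 + 666.667ms (1)

note 3 onset = 3b = 2000.0ms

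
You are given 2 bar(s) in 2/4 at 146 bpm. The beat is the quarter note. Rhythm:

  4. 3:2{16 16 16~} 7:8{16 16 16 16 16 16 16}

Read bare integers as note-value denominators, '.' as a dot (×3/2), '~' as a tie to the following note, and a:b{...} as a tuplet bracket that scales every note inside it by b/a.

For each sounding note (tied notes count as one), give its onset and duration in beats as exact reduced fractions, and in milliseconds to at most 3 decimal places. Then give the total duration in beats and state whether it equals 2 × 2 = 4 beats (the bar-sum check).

1) 0.0ms=0b +616.438ms=3/2b
2) 616.438ms=3/2b +68.493ms=1/6b
3) 684.932ms=5/3b +68.493ms=1/6b
4) 753.425ms=11/6b +185.91ms=19/42b
5) 939.335ms=16/7b +117.417ms=2/7b
6) 1056.751ms=18/7b +117.417ms=2/7b
7) 1174.168ms=20/7b +117.417ms=2/7b
8) 1291.585ms=22/7b +117.417ms=2/7b
9) 1409.002ms=24/7b +117.417ms=2/7b
10) 1526.419ms=26/7b +117.417ms=2/7b
Σ=4b of 4 (146bpm 2/4) — PASS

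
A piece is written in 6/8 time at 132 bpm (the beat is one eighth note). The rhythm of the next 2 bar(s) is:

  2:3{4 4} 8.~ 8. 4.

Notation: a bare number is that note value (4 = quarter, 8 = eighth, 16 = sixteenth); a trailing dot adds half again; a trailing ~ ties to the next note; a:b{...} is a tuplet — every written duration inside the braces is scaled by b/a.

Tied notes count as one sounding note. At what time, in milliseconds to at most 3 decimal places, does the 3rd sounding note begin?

1. 0.0ms @ 0 + 1363.636ms (3)
2. 1363.636ms @ 3 + 1363.636ms (3)
3. 2727.273ms @ 6 + 1363.636ms (3)
4. 4090.909ms @ 9 + 1363.636ms (3)

note 3 onset = 6b = 2727.273ms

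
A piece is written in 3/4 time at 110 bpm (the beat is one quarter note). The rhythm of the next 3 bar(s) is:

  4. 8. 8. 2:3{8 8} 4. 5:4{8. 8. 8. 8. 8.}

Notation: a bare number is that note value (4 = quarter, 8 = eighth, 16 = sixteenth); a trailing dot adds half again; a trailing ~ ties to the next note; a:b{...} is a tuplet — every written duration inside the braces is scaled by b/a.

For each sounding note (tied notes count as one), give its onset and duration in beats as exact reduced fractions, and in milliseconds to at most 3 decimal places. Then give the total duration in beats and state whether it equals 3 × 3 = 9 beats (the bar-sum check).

1) 0.0ms=0b +818.182ms=3/2b
2) 818.182ms=3/2b +409.091ms=3/4b
3) 1227.273ms=9/4b +409.091ms=3/4b
4) 1636.364ms=3b +409.091ms=3/4b
5) 2045.455ms=15/4b +409.091ms=3/4b
6) 2454.545ms=9/2b +818.182ms=3/2b
7) 3272.727ms=6b +327.273ms=3/5b
8) 3600.0ms=33/5b +327.273ms=3/5b
9) 3927.273ms=36/5b +327.273ms=3/5b
10) 4254.545ms=39/5b +327.273ms=3/5b
11) 4581.818ms=42/5b +327.273ms=3/5b
Σ=9b of 9 (110bpm 3/4) — PASS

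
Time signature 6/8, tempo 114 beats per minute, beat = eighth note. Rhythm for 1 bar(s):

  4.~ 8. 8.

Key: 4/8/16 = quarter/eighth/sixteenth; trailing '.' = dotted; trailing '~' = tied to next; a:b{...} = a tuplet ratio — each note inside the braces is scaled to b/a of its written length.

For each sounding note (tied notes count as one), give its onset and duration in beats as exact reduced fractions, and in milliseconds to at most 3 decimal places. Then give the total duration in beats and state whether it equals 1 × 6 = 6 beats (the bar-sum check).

1) 0.0ms=0b +2368.421ms=9/2b
2) 2368.421ms=9/2b +789.474ms=3/2b
Σ=6b of 6 (114bpm 6/8) — PASS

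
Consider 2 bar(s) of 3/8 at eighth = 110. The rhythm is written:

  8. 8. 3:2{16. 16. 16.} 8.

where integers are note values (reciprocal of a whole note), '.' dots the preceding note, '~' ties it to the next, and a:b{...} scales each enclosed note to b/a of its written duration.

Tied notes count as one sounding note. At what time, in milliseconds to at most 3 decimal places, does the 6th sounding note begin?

note 6 onset = 9/2b = 2454.545ms

1. 0.0ms @ 0 + 818.182ms (3/2)
2. 818.182ms @ 3/2 + 818.182ms (3/2)
3. 1636.364ms @ 3 + 272.727ms (1/2)
4. 1909.091ms @ 7/2 + 272.727ms (1/2)
5. 2181.818ms @ 4 + 272.727ms (1/2)
6. 2454.545ms @ 9/2 + 818.182ms (3/2)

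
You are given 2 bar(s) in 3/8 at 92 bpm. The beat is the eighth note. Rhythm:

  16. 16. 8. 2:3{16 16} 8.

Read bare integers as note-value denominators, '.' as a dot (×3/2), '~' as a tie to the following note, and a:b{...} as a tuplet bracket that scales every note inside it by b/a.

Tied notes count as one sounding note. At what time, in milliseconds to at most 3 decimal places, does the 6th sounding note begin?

note 6 onset = 9/2b = 2934.783ms

1. 0.0ms @ 0 + 489.13ms (3/4)
2. 489.13ms @ 3/4 + 489.13ms (3/4)
3. 978.261ms @ 3/2 + 978.261ms (3/2)
4. 1956.522ms @ 3 + 489.13ms (3/4)
5. 2445.652ms @ 15/4 + 489.13ms (3/4)
6. 2934.783ms @ 9/2 + 978.261ms (3/2)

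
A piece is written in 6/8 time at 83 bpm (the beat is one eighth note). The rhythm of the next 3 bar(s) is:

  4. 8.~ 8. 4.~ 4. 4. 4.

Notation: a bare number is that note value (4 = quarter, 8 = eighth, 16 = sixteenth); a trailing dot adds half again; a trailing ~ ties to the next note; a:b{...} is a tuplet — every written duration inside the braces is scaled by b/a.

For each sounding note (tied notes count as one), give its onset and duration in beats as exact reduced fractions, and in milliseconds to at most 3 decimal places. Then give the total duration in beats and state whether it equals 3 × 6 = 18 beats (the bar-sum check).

1) 0.0ms=0b +2168.675ms=3b
2) 2168.675ms=3b +2168.675ms=3b
3) 4337.349ms=6b +4337.349ms=6b
4) 8674.699ms=12b +2168.675ms=3b
5) 10843.373ms=15b +2168.675ms=3b
Σ=18b of 18 (83bpm 6/8) — PASS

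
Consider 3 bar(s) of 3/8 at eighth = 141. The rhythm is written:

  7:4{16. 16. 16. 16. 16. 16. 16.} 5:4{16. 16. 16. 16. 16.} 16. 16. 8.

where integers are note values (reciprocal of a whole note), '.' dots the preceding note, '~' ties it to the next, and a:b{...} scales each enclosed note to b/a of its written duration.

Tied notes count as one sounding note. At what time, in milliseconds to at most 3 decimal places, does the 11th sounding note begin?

note 11 onset = 24/5b = 2042.553ms

1. 0.0ms @ 0 + 182.371ms (3/7)
2. 182.371ms @ 3/7 + 182.371ms (3/7)
3. 364.742ms @ 6/7 + 182.371ms (3/7)
4. 547.112ms @ 9/7 + 182.371ms (3/7)
5. 729.483ms @ 12/7 + 182.371ms (3/7)
6. 911.854ms @ 15/7 + 182.371ms (3/7)
7. 1094.225ms @ 18/7 + 182.371ms (3/7)
8. 1276.596ms @ 3 + 255.319ms (3/5)
9. 1531.915ms @ 18/5 + 255.319ms (3/5)
10. 1787.234ms @ 21/5 + 255.319ms (3/5)
11. 2042.553ms @ 24/5 + 255.319ms (3/5)
12. 2297.872ms @ 27/5 + 255.319ms (3/5)
13. 2553.191ms @ 6 + 319.149ms (3/4)
14. 2872.34ms @ 27/4 + 319.149ms (3/4)
15. 3191.489ms @ 15/2 + 638.298ms (3/2)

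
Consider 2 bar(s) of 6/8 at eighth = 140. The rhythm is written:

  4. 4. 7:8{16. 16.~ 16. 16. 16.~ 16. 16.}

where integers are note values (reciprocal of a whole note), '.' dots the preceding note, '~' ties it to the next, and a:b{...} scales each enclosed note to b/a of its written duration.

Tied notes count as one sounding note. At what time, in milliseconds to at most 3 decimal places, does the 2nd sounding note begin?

note 2 onset = 3b = 1285.714ms

1. 0.0ms @ 0 + 1285.714ms (3)
2. 1285.714ms @ 3 + 1285.714ms (3)
3. 2571.429ms @ 6 + 367.347ms (6/7)
4. 2938.776ms @ 48/7 + 734.694ms (12/7)
5. 3673.469ms @ 60/7 + 367.347ms (6/7)
6. 4040.816ms @ 66/7 + 734.694ms (12/7)
7. 4775.51ms @ 78/7 + 367.347ms (6/7)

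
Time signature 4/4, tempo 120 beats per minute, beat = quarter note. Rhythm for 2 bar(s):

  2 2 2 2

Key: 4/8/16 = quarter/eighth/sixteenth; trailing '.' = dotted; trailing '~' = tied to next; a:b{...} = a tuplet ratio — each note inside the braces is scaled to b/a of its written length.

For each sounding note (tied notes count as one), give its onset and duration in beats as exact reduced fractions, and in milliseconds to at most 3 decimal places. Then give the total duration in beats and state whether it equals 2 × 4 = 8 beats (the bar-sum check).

1) 0.0ms=0b +1000.0ms=2b
2) 1000.0ms=2b +1000.0ms=2b
3) 2000.0ms=4b +1000.0ms=2b
4) 3000.0ms=6b +1000.0ms=2b
Σ=8b of 8 (120bpm 4/4) — PASS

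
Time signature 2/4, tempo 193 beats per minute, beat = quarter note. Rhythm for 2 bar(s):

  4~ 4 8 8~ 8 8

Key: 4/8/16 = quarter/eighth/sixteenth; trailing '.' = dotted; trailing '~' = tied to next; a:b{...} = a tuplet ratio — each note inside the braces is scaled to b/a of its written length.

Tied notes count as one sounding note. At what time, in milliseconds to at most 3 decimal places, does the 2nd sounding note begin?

note 2 onset = 2b = 621.762ms

1. 0.0ms @ 0 + 621.762ms (2)
2. 621.762ms @ 2 + 155.44ms (1/2)
3. 777.202ms @ 5/2 + 310.881ms (1)
4. 1088.083ms @ 7/2 + 155.44ms (1/2)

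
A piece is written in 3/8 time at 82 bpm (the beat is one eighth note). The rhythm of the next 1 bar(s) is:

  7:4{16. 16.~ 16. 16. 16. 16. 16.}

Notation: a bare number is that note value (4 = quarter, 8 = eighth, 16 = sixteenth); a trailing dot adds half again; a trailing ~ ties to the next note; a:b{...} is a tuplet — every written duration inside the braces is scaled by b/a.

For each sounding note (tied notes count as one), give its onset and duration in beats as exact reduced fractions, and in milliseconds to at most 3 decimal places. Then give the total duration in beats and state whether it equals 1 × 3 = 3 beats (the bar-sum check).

1) 0.0ms=0b +313.589ms=3/7b
2) 313.589ms=3/7b +627.178ms=6/7b
3) 940.767ms=9/7b +313.589ms=3/7b
4) 1254.355ms=12/7b +313.589ms=3/7b
5) 1567.944ms=15/7b +313.589ms=3/7b
6) 1881.533ms=18/7b +313.589ms=3/7b
Σ=3b of 3 (82bpm 3/8) — PASS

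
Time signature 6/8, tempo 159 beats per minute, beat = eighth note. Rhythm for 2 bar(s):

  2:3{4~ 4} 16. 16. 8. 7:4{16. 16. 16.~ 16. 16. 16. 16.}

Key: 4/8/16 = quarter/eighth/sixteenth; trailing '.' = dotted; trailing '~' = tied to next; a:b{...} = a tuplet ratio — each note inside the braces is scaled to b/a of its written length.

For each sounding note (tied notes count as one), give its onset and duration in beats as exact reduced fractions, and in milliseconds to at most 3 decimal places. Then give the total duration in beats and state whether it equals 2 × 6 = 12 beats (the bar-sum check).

1) 0.0ms=0b +2264.151ms=6b
2) 2264.151ms=6b +283.019ms=3/4b
3) 2547.17ms=27/4b +283.019ms=3/4b
4) 2830.189ms=15/2b +566.038ms=3/2b
5) 3396.226ms=9b +161.725ms=3/7b
6) 3557.951ms=66/7b +161.725ms=3/7b
7) 3719.677ms=69/7b +323.45ms=6/7b
8) 4043.127ms=75/7b +161.725ms=3/7b
9) 4204.852ms=78/7b +161.725ms=3/7b
10) 4366.577ms=81/7b +161.725ms=3/7b
Σ=12b of 12 (159bpm 6/8) — PASS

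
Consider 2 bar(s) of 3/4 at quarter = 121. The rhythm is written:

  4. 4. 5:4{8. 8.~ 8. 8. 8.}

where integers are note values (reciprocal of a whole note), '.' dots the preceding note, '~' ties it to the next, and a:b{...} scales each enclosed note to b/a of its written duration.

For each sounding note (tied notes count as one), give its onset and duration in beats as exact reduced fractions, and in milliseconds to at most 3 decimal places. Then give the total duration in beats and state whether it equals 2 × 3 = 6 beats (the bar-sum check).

1) 0.0ms=0b +743.802ms=3/2b
2) 743.802ms=3/2b +743.802ms=3/2b
3) 1487.603ms=3b +297.521ms=3/5b
4) 1785.124ms=18/5b +595.041ms=6/5b
5) 2380.165ms=24/5b +297.521ms=3/5b
6) 2677.686ms=27/5b +297.521ms=3/5b
Σ=6b of 6 (121bpm 3/4) — PASS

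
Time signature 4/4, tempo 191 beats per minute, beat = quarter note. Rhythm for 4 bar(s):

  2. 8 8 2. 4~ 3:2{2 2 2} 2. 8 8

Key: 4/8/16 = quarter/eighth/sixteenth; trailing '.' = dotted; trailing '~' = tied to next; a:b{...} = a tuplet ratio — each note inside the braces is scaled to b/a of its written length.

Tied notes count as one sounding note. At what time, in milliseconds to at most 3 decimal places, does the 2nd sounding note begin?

note 2 onset = 3b = 942.408ms

1. 0.0ms @ 0 + 942.408ms (3)
2. 942.408ms @ 3 + 157.068ms (1/2)
3. 1099.476ms @ 7/2 + 157.068ms (1/2)
4. 1256.545ms @ 4 + 942.408ms (3)
5. 2198.953ms @ 7 + 732.984ms (7/3)
6. 2931.937ms @ 28/3 + 418.848ms (4/3)
7. 3350.785ms @ 32/3 + 418.848ms (4/3)
8. 3769.634ms @ 12 + 942.408ms (3)
9. 4712.042ms @ 15 + 157.068ms (1/2)
10. 4869.11ms @ 31/2 + 157.068ms (1/2)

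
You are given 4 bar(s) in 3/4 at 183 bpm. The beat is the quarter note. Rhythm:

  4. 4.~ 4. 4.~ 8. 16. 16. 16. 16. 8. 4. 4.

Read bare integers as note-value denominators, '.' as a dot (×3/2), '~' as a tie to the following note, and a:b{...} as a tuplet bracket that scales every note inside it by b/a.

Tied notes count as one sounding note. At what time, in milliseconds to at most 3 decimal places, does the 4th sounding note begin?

note 4 onset = 27/4b = 2213.115ms

1. 0.0ms @ 0 + 491.803ms (3/2)
2. 491.803ms @ 3/2 + 983.607ms (3)
3. 1475.41ms @ 9/2 + 737.705ms (9/4)
4. 2213.115ms @ 27/4 + 122.951ms (3/8)
5. 2336.066ms @ 57/8 + 122.951ms (3/8)
6. 2459.016ms @ 15/2 + 122.951ms (3/8)
7. 2581.967ms @ 63/8 + 122.951ms (3/8)
8. 2704.918ms @ 33/4 + 245.902ms (3/4)
9. 2950.82ms @ 9 + 491.803ms (3/2)
10. 3442.623ms @ 21/2 + 491.803ms (3/2)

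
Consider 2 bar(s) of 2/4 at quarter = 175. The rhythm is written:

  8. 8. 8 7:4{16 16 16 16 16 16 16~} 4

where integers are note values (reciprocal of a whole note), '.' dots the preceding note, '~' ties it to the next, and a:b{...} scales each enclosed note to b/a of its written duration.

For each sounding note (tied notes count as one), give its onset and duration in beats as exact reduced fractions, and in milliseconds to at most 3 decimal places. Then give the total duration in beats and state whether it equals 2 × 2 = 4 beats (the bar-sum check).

1) 0.0ms=0b +257.143ms=3/4b
2) 257.143ms=3/4b +257.143ms=3/4b
3) 514.286ms=3/2b +171.429ms=1/2b
4) 685.714ms=2b +48.98ms=1/7b
5) 734.694ms=15/7b +48.98ms=1/7b
6) 783.673ms=16/7b +48.98ms=1/7b
7) 832.653ms=17/7b +48.98ms=1/7b
8) 881.633ms=18/7b +48.98ms=1/7b
9) 930.612ms=19/7b +48.98ms=1/7b
10) 979.592ms=20/7b +391.837ms=8/7b
Σ=4b of 4 (175bpm 2/4) — PASS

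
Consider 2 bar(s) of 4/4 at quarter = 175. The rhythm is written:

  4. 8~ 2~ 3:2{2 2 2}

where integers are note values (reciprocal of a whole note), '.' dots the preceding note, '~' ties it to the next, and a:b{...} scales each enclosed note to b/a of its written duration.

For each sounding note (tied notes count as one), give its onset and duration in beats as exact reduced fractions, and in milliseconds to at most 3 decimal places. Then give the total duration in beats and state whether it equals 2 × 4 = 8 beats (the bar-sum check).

1) 0.0ms=0b +514.286ms=3/2b
2) 514.286ms=3/2b +1314.286ms=23/6b
3) 1828.571ms=16/3b +457.143ms=4/3b
4) 2285.714ms=20/3b +457.143ms=4/3b
Σ=8b of 8 (175bpm 4/4) — PASS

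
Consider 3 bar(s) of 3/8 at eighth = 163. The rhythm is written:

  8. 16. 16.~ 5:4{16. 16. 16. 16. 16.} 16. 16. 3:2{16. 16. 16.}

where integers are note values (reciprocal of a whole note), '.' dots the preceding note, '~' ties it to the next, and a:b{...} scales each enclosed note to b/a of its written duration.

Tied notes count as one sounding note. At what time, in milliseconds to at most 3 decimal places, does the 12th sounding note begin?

1. 0.0ms @ 0 + 552.147ms (3/2)
2. 552.147ms @ 3/2 + 276.074ms (3/4)
3. 828.221ms @ 9/4 + 496.933ms (27/20)
4. 1325.153ms @ 18/5 + 220.859ms (3/5)
5. 1546.012ms @ 21/5 + 220.859ms (3/5)
6. 1766.871ms @ 24/5 + 220.859ms (3/5)
7. 1987.73ms @ 27/5 + 220.859ms (3/5)
8. 2208.589ms @ 6 + 276.074ms (3/4)
9. 2484.663ms @ 27/4 + 276.074ms (3/4)
10. 2760.736ms @ 15/2 + 184.049ms (1/2)
11. 2944.785ms @ 8 + 184.049ms (1/2)
12. 3128.834ms @ 17/2 + 184.049ms (1/2)

note 12 onset = 17/2b = 3128.834ms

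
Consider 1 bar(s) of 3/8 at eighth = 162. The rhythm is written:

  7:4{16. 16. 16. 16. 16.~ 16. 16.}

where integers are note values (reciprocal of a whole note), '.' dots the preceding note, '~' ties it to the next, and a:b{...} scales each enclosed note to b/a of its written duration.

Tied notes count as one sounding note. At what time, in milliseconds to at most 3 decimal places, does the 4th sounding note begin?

1. 0.0ms @ 0 + 158.73ms (3/7)
2. 158.73ms @ 3/7 + 158.73ms (3/7)
3. 317.46ms @ 6/7 + 158.73ms (3/7)
4. 476.19ms @ 9/7 + 158.73ms (3/7)
5. 634.921ms @ 12/7 + 317.46ms (6/7)
6. 952.381ms @ 18/7 + 158.73ms (3/7)

note 4 onset = 9/7b = 476.19ms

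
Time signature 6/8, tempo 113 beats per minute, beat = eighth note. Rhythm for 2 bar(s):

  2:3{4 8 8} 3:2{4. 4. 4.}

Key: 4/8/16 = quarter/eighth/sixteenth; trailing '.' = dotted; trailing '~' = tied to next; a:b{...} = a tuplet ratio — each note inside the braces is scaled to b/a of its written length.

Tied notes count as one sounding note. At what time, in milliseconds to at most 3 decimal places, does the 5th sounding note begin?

1. 0.0ms @ 0 + 1592.92ms (3)
2. 1592.92ms @ 3 + 796.46ms (3/2)
3. 2389.381ms @ 9/2 + 796.46ms (3/2)
4. 3185.841ms @ 6 + 1061.947ms (2)
5. 4247.788ms @ 8 + 1061.947ms (2)
6. 5309.735ms @ 10 + 1061.947ms (2)

note 5 onset = 8b = 4247.788ms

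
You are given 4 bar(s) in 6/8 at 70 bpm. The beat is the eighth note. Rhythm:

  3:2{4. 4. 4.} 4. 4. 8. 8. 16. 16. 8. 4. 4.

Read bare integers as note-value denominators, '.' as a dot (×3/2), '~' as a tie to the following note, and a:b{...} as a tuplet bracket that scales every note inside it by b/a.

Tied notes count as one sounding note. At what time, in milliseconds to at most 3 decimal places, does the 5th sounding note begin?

note 5 onset = 9b = 7714.286ms

1. 0.0ms @ 0 + 1714.286ms (2)
2. 1714.286ms @ 2 + 1714.286ms (2)
3. 3428.571ms @ 4 + 1714.286ms (2)
4. 5142.857ms @ 6 + 2571.429ms (3)
5. 7714.286ms @ 9 + 2571.429ms (3)
6. 10285.714ms @ 12 + 1285.714ms (3/2)
7. 11571.429ms @ 27/2 + 1285.714ms (3/2)
8. 12857.143ms @ 15 + 642.857ms (3/4)
9. 13500.0ms @ 63/4 + 642.857ms (3/4)
10. 14142.857ms @ 33/2 + 1285.714ms (3/2)
11. 15428.571ms @ 18 + 2571.429ms (3)
12. 18000.0ms @ 21 + 2571.429ms (3)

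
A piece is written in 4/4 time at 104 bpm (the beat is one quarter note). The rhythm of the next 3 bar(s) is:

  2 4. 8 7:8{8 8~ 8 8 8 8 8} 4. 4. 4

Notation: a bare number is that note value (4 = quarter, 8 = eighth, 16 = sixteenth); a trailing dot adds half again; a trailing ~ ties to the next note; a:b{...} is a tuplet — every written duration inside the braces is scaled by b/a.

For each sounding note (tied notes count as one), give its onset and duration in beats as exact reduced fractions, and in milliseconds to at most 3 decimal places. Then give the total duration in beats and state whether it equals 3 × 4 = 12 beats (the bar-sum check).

1) 0.0ms=0b +1153.846ms=2b
2) 1153.846ms=2b +865.385ms=3/2b
3) 2019.231ms=7/2b +288.462ms=1/2b
4) 2307.692ms=4b +329.67ms=4/7b
5) 2637.363ms=32/7b +659.341ms=8/7b
6) 3296.703ms=40/7b +329.67ms=4/7b
7) 3626.374ms=44/7b +329.67ms=4/7b
8) 3956.044ms=48/7b +329.67ms=4/7b
9) 4285.714ms=52/7b +329.67ms=4/7b
10) 4615.385ms=8b +865.385ms=3/2b
11) 5480.769ms=19/2b +865.385ms=3/2b
12) 6346.154ms=11b +576.923ms=1b
Σ=12b of 12 (104bpm 4/4) — PASS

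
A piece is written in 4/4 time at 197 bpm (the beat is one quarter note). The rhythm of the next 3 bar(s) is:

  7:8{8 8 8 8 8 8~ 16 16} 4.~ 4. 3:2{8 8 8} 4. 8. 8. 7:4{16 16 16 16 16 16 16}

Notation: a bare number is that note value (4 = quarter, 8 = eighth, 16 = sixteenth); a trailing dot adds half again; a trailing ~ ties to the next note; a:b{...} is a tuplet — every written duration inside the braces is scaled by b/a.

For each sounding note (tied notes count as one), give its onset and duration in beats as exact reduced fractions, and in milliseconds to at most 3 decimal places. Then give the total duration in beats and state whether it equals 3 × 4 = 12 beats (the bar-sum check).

1) 0.0ms=0b +174.039ms=4/7b
2) 174.039ms=4/7b +174.039ms=4/7b
3) 348.078ms=8/7b +174.039ms=4/7b
4) 522.117ms=12/7b +174.039ms=4/7b
5) 696.157ms=16/7b +174.039ms=4/7b
6) 870.196ms=20/7b +261.059ms=6/7b
7) 1131.255ms=26/7b +87.02ms=2/7b
8) 1218.274ms=4b +913.706ms=3b
9) 2131.98ms=7b +101.523ms=1/3b
10) 2233.503ms=22/3b +101.523ms=1/3b
11) 2335.025ms=23/3b +101.523ms=1/3b
12) 2436.548ms=8b +456.853ms=3/2b
13) 2893.401ms=19/2b +228.426ms=3/4b
14) 3121.827ms=41/4b +228.426ms=3/4b
15) 3350.254ms=11b +43.51ms=1/7b
16) 3393.764ms=78/7b +43.51ms=1/7b
17) 3437.273ms=79/7b +43.51ms=1/7b
18) 3480.783ms=80/7b +43.51ms=1/7b
19) 3524.293ms=81/7b +43.51ms=1/7b
20) 3567.803ms=82/7b +43.51ms=1/7b
21) 3611.313ms=83/7b +43.51ms=1/7b
Σ=12b of 12 (197bpm 4/4) — PASS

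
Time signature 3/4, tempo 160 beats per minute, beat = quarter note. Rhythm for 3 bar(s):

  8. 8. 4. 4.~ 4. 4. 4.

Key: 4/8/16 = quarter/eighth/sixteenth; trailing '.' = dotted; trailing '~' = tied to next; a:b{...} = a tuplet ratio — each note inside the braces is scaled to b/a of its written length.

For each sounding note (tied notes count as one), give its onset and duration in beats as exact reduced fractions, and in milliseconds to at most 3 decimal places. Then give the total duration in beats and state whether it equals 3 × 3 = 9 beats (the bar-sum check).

1) 0.0ms=0b +281.25ms=3/4b
2) 281.25ms=3/4b +281.25ms=3/4b
3) 562.5ms=3/2b +562.5ms=3/2b
4) 1125.0ms=3b +1125.0ms=3b
5) 2250.0ms=6b +562.5ms=3/2b
6) 2812.5ms=15/2b +562.5ms=3/2b
Σ=9b of 9 (160bpm 3/4) — PASS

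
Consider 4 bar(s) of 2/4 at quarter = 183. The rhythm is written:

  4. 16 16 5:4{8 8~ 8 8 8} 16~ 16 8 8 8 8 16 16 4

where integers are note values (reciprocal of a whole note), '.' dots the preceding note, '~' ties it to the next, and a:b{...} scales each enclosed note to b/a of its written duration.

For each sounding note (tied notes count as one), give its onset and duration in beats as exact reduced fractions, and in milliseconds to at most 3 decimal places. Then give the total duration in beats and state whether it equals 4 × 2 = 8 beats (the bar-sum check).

1) 0.0ms=0b +491.803ms=3/2b
2) 491.803ms=3/2b +81.967ms=1/4b
3) 573.77ms=7/4b +81.967ms=1/4b
4) 655.738ms=2b +131.148ms=2/5b
5) 786.885ms=12/5b +262.295ms=4/5b
6) 1049.18ms=16/5b +131.148ms=2/5b
7) 1180.328ms=18/5b +131.148ms=2/5b
8) 1311.475ms=4b +163.934ms=1/2b
9) 1475.41ms=9/2b +163.934ms=1/2b
10) 1639.344ms=5b +163.934ms=1/2b
11) 1803.279ms=11/2b +163.934ms=1/2b
12) 1967.213ms=6b +163.934ms=1/2b
13) 2131.148ms=13/2b +81.967ms=1/4b
14) 2213.115ms=27/4b +81.967ms=1/4b
15) 2295.082ms=7b +327.869ms=1b
Σ=8b of 8 (183bpm 2/4) — PASS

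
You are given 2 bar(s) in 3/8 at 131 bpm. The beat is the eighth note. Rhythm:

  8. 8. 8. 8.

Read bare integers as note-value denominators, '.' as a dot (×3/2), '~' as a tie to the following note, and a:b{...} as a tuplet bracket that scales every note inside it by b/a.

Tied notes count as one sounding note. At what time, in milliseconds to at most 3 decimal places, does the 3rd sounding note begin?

note 3 onset = 3b = 1374.046ms

1. 0.0ms @ 0 + 687.023ms (3/2)
2. 687.023ms @ 3/2 + 687.023ms (3/2)
3. 1374.046ms @ 3 + 687.023ms (3/2)
4. 2061.069ms @ 9/2 + 687.023ms (3/2)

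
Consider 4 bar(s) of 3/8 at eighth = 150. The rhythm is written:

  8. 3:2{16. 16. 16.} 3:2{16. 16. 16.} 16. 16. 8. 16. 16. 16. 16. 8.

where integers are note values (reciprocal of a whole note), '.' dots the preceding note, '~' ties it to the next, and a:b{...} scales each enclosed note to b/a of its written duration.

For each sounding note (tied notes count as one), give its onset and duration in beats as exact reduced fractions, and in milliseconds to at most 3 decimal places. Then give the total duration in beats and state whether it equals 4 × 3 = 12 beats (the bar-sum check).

1) 0.0ms=0b +600.0ms=3/2b
2) 600.0ms=3/2b +200.0ms=1/2b
3) 800.0ms=2b +200.0ms=1/2b
4) 1000.0ms=5/2b +200.0ms=1/2b
5) 1200.0ms=3b +200.0ms=1/2b
6) 1400.0ms=7/2b +200.0ms=1/2b
7) 1600.0ms=4b +200.0ms=1/2b
8) 1800.0ms=9/2b +300.0ms=3/4b
9) 2100.0ms=21/4b +300.0ms=3/4b
10) 2400.0ms=6b +600.0ms=3/2b
11) 3000.0ms=15/2b +300.0ms=3/4b
12) 3300.0ms=33/4b +300.0ms=3/4b
13) 3600.0ms=9b +300.0ms=3/4b
14) 3900.0ms=39/4b +300.0ms=3/4b
15) 4200.0ms=21/2b +600.0ms=3/2b
Σ=12b of 12 (150bpm 3/8) — PASS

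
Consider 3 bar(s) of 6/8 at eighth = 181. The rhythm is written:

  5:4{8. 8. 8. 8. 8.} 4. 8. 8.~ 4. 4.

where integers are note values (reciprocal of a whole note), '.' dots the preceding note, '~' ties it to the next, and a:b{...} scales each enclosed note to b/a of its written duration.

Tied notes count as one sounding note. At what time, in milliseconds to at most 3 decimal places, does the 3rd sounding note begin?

1. 0.0ms @ 0 + 397.79ms (6/5)
2. 397.79ms @ 6/5 + 397.79ms (6/5)
3. 795.58ms @ 12/5 + 397.79ms (6/5)
4. 1193.37ms @ 18/5 + 397.79ms (6/5)
5. 1591.16ms @ 24/5 + 397.79ms (6/5)
6. 1988.95ms @ 6 + 994.475ms (3)
7. 2983.425ms @ 9 + 497.238ms (3/2)
8. 3480.663ms @ 21/2 + 1491.713ms (9/2)
9. 4972.376ms @ 15 + 994.475ms (3)

note 3 onset = 12/5b = 795.58ms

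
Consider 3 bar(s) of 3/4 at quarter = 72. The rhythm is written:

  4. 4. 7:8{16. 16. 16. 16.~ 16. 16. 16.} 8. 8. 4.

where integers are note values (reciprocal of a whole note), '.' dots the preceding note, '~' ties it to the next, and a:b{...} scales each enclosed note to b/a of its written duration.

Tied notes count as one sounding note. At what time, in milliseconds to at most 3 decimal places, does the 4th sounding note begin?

note 4 onset = 24/7b = 2857.143ms

1. 0.0ms @ 0 + 1250.0ms (3/2)
2. 1250.0ms @ 3/2 + 1250.0ms (3/2)
3. 2500.0ms @ 3 + 357.143ms (3/7)
4. 2857.143ms @ 24/7 + 357.143ms (3/7)
5. 3214.286ms @ 27/7 + 357.143ms (3/7)
6. 3571.429ms @ 30/7 + 714.286ms (6/7)
7. 4285.714ms @ 36/7 + 357.143ms (3/7)
8. 4642.857ms @ 39/7 + 357.143ms (3/7)
9. 5000.0ms @ 6 + 625.0ms (3/4)
10. 5625.0ms @ 27/4 + 625.0ms (3/4)
11. 6250.0ms @ 15/2 + 1250.0ms (3/2)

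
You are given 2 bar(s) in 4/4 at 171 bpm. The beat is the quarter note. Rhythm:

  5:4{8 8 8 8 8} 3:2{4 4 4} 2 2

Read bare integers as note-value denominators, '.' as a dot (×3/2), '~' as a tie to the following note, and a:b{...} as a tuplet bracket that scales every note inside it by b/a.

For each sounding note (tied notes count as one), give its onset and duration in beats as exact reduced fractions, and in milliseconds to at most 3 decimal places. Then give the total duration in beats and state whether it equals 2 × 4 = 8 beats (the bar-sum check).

1) 0.0ms=0b +140.351ms=2/5b
2) 140.351ms=2/5b +140.351ms=2/5b
3) 280.702ms=4/5b +140.351ms=2/5b
4) 421.053ms=6/5b +140.351ms=2/5b
5) 561.404ms=8/5b +140.351ms=2/5b
6) 701.754ms=2b +233.918ms=2/3b
7) 935.673ms=8/3b +233.918ms=2/3b
8) 1169.591ms=10/3b +233.918ms=2/3b
9) 1403.509ms=4b +701.754ms=2b
10) 2105.263ms=6b +701.754ms=2b
Σ=8b of 8 (171bpm 4/4) — PASS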